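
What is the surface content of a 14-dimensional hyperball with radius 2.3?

The surface area of an n-ball is 2π^(n/2) r^(n-1) / Γ(n/2). For n=14, r=2.3: 422872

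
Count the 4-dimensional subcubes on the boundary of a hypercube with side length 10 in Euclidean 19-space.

f_4(19-cube) = (19 choose 4) · 2^15 = 127008768.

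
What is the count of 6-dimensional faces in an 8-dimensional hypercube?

Choose 6 of 8 axes to span the face (C(8,6) = 28 ways), then fix each of the remaining 2 coordinates at one of its two extreme values (2^2 = 4 ways): 28·4 = 112.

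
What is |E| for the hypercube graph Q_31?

Number of 1-faces = C(31,1)·2^(31-1) = 31·1073741824 = 33285996544.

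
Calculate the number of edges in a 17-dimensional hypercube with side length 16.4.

Number of 1-faces = C(17,1)·2^(17-1) = 17·65536 = 1114112.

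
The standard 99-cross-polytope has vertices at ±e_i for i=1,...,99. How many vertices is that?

The vertices are ±e_1, ..., ±e_99, so there are 2·99 = 198.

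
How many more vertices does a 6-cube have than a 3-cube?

The 6-cube has 2^6 = 64 vertices. The 3-cube has 2^3 = 8 vertices. Difference: 64 - 8 = 56.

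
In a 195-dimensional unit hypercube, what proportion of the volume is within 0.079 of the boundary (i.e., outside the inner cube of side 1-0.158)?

Shell fraction = 1 - (1-0.158)^195 ≈ 1 - 2.728e-15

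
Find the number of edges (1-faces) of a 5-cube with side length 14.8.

Choose 1 of 5 axes to span the face (C(5,1) = 5 ways), then fix each of the remaining 4 coordinates at one of its two extreme values (2^4 = 16 ways): 5·16 = 80.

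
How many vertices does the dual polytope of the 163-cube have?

An n-cross-polytope has 2n vertices; here n = 163, giving 326.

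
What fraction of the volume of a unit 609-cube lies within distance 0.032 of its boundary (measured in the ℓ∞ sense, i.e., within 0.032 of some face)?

Shell fraction = 1 - (1-0.064)^609 ≈ 1 - 3.214e-18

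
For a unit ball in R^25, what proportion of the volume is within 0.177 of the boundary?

Shell fraction = 1 - (1-0.177)^25 ≈ 0.992326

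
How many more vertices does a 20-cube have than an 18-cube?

The 20-cube has 2^20 = 1048576 vertices. The 18-cube has 2^18 = 262144 vertices. Difference: 1048576 - 262144 = 786432.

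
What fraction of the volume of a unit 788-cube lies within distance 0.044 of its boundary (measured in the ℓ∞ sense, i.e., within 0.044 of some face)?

Shell fraction = 1 - (1-0.088)^788 ≈ 1 - 2.992e-32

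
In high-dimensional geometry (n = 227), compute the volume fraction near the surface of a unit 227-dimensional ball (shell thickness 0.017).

1 - (1-0.017)^227 ≈ 0.979599 ≈ 97.96%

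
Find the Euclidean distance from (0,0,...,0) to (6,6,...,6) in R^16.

d = √(6² + 6² + ... + 6²) [16 terms] = √(16·6²) = 6√16 = 24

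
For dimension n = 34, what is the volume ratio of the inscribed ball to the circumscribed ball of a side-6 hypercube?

Volume scales as r^n, and r_in/r_out = 1/√34, giving (1/√34)^34 ≈ 9.22271e-27.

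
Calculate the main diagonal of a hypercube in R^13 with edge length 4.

d = √(4² + 4² + ... + 4²) [13 terms] = √(13·4²) = 4√13 ≈ 14.4222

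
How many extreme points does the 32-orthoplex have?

The vertices are ±e_1, ..., ±e_32, so there are 2·32 = 64.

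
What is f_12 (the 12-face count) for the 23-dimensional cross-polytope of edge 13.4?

Each 12-face is the convex hull of 13 vertices, one chosen as ±e_i from each of 13 distinct axes: 2^13·C(23,13) = 9372188672.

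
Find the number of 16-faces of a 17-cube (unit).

f_16(17-cube) = (17 choose 16) · 2^1 = 34.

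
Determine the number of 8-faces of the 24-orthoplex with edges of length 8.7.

f_8(24-orthoplex) = 2^9 · (24 choose 9) = 669442048.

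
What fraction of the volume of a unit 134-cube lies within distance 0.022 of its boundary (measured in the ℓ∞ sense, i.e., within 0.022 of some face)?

Shell fraction = 1 - (1-0.044)^134 ≈ 0.997594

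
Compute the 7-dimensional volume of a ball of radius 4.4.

Volume = π^{7/2}·(4.4)^7/Γ(9/2) ≈ 150851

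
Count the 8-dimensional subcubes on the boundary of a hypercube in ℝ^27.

f_8(27-cube) = (27 choose 8) · 2^19 = 1163958681600.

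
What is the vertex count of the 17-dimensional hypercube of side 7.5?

Number of vertices = 2^17 = 131072.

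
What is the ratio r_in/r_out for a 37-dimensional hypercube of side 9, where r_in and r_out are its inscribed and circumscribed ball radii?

For an n-cube of any side s, the inradius is s/2 and the circumradius is s√n/2, so the ratio is 1/√37 ≈ 0.164399.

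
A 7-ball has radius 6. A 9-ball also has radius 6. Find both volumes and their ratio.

V_7(6.0) ≈ 1.32263e+06. V_9(6.0) ≈ 3.32414e+07. Ratio V_7/V_9 ≈ 0.03979.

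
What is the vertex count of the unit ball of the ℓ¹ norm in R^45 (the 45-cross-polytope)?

An n-cross-polytope has 2n vertices; here n = 45, giving 90.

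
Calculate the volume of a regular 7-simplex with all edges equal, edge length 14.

V = (14^7 / 7!) · √((7+1) / 2^7) ≈ 5228.84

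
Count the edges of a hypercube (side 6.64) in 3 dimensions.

The 3-cube has n·2^(n-1) = 3·2^2 = 3·4 = 12 edges.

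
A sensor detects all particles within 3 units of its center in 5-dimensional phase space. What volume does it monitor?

The n-ball volume is π^(n/2)·r^n/Γ(n/2+1). With n=5, r=3: V = 648·π^2/5 ≈ 1279.1.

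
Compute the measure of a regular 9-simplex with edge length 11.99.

V = (11.99^9 / 9!) · √((9+1) / 2^9) ≈ 1972.31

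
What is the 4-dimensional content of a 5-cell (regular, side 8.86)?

V_4 = √(5) · 8.86^4 / (4! · 2^(4/2)) ≈ 143.532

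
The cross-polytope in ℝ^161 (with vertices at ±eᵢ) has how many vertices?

Number of vertices = 2n = 322.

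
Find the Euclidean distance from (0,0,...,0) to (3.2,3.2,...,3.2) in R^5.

Diagonal = √5 · 3.2 ≈ 7.15542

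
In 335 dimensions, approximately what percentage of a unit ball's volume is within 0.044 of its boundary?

1 - (1-0.044)^335 ≈ 0.999999716 ≈ 99.999972%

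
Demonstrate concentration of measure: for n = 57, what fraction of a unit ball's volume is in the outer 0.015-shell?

1 - (1-0.015)^57 ≈ 0.577463 ≈ 57.75%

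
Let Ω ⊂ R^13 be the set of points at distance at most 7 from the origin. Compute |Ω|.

V = 1771684761728·π^6/19305 ≈ 8.82299e+10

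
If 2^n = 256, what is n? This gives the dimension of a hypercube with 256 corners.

2^n = 256 ⇒ n = log_2(256) = 8.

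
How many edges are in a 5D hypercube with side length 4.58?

An n-cube has C(n,k)·2^(n-k) k-faces. Here C(5,1)·2^4 = 5·16 = 80.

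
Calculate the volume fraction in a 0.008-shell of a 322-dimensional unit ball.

1 - (1-0.008)^322 ≈ 0.924706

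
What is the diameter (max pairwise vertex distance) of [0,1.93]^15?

The space diagonal of an n-cube of side s is s√n. Here 1.93·√15 ≈ 7.47486.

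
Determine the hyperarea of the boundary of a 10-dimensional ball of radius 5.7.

S = n·V_n(r)/r = 10·V_10(5.7)/5.7 (volume-to-surface relation), giving 1.61973e+08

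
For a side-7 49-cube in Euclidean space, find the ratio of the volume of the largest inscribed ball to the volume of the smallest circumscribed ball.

V_in / V_out = (r_in/r_out)^49 = (1/√49)^49 = 49^(-49/2) ≈ 3.89221e-42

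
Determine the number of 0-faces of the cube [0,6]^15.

Number of 0-faces = C(15,0) · 2^(15-0) = 1 · 32768 = 32768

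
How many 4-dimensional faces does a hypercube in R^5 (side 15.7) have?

f_4(5-cube) = (5 choose 4) · 2^1 = 10.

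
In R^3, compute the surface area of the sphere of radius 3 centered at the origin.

S = n·V_n(r)/r = 3·V_3(3)/3 (volume-to-surface relation), giving 4πr² = 4π·(3)² ≈ 113.097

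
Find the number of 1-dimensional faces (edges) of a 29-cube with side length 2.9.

An n-cube has n·2^(n-1) edges. With n = 29: 29·268435456 = 7784628224.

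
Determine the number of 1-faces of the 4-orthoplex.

Number of 1-faces = 2^(1+1) · C(4,1+1) = 4 · 6 = 24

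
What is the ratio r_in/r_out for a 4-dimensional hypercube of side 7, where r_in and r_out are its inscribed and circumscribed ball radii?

r_in / r_out = (7/2) / (7√4/2) = 1/√4 ≈ 0.5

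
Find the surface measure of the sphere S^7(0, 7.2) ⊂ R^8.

|∂B_8(7.2)| ≈ 3.25691e+07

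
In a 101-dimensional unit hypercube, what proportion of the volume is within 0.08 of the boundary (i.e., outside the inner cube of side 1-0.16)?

1 - (1 - 2·0.08)^101 = 1 - 0.84^101 ≈ 0.9999999775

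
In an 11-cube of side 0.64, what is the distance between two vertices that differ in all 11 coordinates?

d = √(0.64² + 0.64² + ... + 0.64²) [11 terms] = √(11·0.64²) = 0.64√11 ≈ 2.12264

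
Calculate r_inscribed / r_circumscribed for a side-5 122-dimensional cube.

r_in = 5/2 (half the side); r_out = 5√122/2 (half the diagonal). Ratio = 1/√122 ≈ 0.0905357.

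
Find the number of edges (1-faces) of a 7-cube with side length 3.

Number of 1-faces = C(7,1) · 2^(7-1) = 7 · 64 = 448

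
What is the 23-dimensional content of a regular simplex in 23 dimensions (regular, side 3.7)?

Volume = 3.7^23 · √(24/2^23) / 23! ≈ 7.66312e-13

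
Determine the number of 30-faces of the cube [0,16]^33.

Number of 30-faces = C(33,30) · 2^(33-30) = 5456 · 8 = 43648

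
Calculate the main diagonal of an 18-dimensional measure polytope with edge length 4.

||(4,4,...,4)|| = √(18)·4 ≈ 16.9706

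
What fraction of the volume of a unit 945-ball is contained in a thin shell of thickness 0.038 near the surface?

V(inner)/V(outer) = ((1-0.038)/1)^945 ≈ 1.26e-16, so the shell fraction is 1 - 1.26e-16.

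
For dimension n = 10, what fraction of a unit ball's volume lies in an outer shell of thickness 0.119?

1 - (1-0.119)^10 ≈ 0.718318 ≈ 71.83%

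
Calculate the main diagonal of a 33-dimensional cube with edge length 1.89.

Diagonal = √33 · 1.89 ≈ 10.8572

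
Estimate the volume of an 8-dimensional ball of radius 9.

V_8(9) = π^(8/2) · (9)^8 / Γ(8/2 + 1) = 14348907·π^4/8 ≈ 1.74714e+08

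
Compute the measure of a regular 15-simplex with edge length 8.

For a regular n-simplex with edge a, V = (a^n / n!)·√((n+1)/2^n). With a=8, n=15: V ≈ 0.594546.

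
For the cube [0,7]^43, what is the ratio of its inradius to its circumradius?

r_in = 7/2 (half the side); r_out = 7√43/2 (half the diagonal). Ratio = 1/√43 ≈ 0.152499.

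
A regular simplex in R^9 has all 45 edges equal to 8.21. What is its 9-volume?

Volume = 8.21^9 · √(10/2^9) / 9! ≈ 65.2665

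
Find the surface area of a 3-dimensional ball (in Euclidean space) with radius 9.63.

|∂B_3(9.63)| = 4πr² = 4π·(9.63)² ≈ 1165.37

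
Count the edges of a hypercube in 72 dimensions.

An n-cube has n·2^(n-1) edges. With n = 72: 72·2361183241434822606848 = 170005193383307227693056.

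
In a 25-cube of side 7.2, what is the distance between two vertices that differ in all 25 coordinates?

||(7.2,7.2,...,7.2)|| = √(25)·7.2 = 36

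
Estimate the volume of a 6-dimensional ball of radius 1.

V = π^3/6 ≈ 5.16771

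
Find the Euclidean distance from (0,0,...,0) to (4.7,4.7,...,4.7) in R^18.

The space diagonal of an n-cube of side s is s√n. Here 4.7·√18 ≈ 19.9404.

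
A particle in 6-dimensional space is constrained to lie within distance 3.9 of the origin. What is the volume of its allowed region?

Volume = π^{6/2}·(3.9)^6/Γ(4) ≈ 18183.9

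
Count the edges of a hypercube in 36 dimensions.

Each of the 2^36 = 68719476736 vertices has degree 36; total edges = 36·2^36/2 = 1236950581248.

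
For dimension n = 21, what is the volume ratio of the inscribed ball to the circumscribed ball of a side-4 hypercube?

The radii are 4/2 and 4√21/2, so the volume ratio is (1/√21)^21 = 21^{-21/2} ≈ 1.30827e-14.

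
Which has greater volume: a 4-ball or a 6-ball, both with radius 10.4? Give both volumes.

V_4(10.4) ≈ 57730.2. V_6(10.4) ≈ 6.53881e+06. The 6-ball is larger.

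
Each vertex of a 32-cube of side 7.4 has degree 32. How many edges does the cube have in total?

Each of the 2^32 = 4294967296 vertices has degree 32; total edges = 32·2^32/2 = 68719476736.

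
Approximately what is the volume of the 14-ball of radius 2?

Volume = π^{14/2}·(2)^14/Γ(8) = 1024·π^7/315 ≈ 9818.35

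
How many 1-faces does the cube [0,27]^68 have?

An n-cube has n·2^(n-1) edges. With n = 68: 68·147573952589676412928 = 10035028776097996079104.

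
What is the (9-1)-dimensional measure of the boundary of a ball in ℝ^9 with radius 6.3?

|∂B_9(6.3)| ≈ 7.3669e+07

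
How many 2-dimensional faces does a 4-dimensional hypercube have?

f_2(4-cube) = (4 choose 2) · 2^2 = 24.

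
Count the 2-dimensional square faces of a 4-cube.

Number of 2-faces = C(4,2) · 2^(4-2) = 6 · 4 = 24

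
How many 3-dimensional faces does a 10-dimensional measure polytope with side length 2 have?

Choose 3 of 10 axes to span the face (C(10,3) = 120 ways), then fix each of the remaining 7 coordinates at one of its two extreme values (2^7 = 128 ways): 120·128 = 15360.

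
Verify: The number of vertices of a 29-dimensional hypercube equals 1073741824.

False. The 29-cube has 2^29 = 536870912 vertices.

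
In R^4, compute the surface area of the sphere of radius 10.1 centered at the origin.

|∂B_4(10.1)| ≈ 20337.3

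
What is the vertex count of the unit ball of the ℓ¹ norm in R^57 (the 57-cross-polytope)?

Number of vertices = 2n = 114.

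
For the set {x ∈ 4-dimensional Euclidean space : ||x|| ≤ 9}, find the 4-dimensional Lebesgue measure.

The n-ball volume is π^(n/2)·r^n/Γ(n/2+1). With n=4, r=9: V = 6561·π^2/2 ≈ 32377.2.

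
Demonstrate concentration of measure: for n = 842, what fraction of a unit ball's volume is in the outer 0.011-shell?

1 - (1-0.011)^842 ≈ 0.99991 ≈ 99.9910%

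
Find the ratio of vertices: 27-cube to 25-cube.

The 27-cube has 2^27 = 134217728 vertices. The 25-cube has 2^25 = 33554432 vertices. Ratio: 134217728/33554432 = 4.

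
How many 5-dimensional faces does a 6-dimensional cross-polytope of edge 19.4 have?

An n-cross-polytope has 2^(k+1)·C(n,k+1) k-faces. Here 2^6·C(6,6) = 64·1 = 64.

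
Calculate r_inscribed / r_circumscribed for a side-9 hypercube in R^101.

r_in = 9/2 (half the side); r_out = 9√101/2 (half the diagonal). Ratio = 1/√101 ≈ 0.0995037.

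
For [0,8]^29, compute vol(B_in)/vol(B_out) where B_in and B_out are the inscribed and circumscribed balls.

V_in/V_out = n^(-n/2) = 29^(-29/2) ≈ 6.24064e-22.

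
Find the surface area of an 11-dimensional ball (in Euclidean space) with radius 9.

S_11(9) = 2·π^(11/2)·(9)^10 / Γ(11/2) = 8264970432·π^5/35 ≈ 7.22641e+10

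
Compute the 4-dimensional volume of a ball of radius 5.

The n-ball volume is π^(n/2)·r^n/Γ(n/2+1). With n=4, r=5: V = 625·π^2/2 ≈ 3084.25.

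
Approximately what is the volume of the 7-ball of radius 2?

The n-ball volume is π^(n/2)·r^n/Γ(n/2+1). With n=7, r=2: V = 2048·π^3/105 ≈ 604.77.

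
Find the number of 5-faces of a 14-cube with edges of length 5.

Choose 5 of 14 axes to span the face (C(14,5) = 2002 ways), then fix each of the remaining 9 coordinates at one of its two extreme values (2^9 = 512 ways): 2002·512 = 1025024.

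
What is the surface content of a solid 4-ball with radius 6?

The surface area of an n-ball is 2π^(n/2) r^(n-1) / Γ(n/2). For n=4, r=6: 432·π^2 ≈ 4263.67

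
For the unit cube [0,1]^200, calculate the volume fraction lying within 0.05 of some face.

Shell fraction = 1 - (1-0.1)^200 ≈ 0.9999999993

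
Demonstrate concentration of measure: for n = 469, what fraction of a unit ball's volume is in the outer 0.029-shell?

1 - (1-0.029)^469 ≈ 0.9999989865 ≈ 99.999899%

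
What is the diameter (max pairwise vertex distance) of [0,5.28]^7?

||(5.28,5.28,...,5.28)|| = √(7)·5.28 ≈ 13.9696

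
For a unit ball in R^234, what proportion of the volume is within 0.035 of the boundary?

1 - (1-0.035)^234 ≈ 0.99976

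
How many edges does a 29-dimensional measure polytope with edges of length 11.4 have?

The 29-cube has n·2^(n-1) = 29·2^28 = 29·268435456 = 7784628224 edges.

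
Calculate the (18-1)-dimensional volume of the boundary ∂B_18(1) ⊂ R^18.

|∂B_18(1)| = π^9/20160 ≈ 1.47863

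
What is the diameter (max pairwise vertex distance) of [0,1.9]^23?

The space diagonal of an n-cube of side s is s√n. Here 1.9·√23 ≈ 9.11208.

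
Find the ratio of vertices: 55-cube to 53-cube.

The 55-cube has 2^55 = 36028797018963968 vertices. The 53-cube has 2^53 = 9007199254740992 vertices. Ratio: 36028797018963968/9007199254740992 = 4.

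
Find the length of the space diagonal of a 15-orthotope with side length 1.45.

d = √(1.45² + 1.45² + ... + 1.45²) [15 terms] = √(15·1.45²) = 1.45√15 ≈ 5.61583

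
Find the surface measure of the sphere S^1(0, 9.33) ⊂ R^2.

S_2(9.33) = 2·π^(2/2)·(9.33)^1 / Γ(2/2) = 2πr = 2π·9.33 ≈ 58.6221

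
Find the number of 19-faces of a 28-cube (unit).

Number of 19-faces = C(28,19) · 2^(28-19) = 6906900 · 512 = 3536332800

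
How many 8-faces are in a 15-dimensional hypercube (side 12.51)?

Number of 8-faces = C(15,8) · 2^(15-8) = 6435 · 128 = 823680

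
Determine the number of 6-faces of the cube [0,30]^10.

Number of 6-faces = C(10,6) · 2^(10-6) = 210 · 16 = 3360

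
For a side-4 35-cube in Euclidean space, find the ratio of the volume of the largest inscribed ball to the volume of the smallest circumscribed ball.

V_in/V_out = n^(-n/2) = 35^(-35/2) ≈ 9.52378e-28.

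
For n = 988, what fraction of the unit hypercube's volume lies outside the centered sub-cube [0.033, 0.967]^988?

Shell fraction = 1 - (1-0.066)^988 ≈ 1 - 5.043e-30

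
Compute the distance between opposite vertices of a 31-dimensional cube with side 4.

||(4,4,...,4)|| = √(31)·4 ≈ 22.2711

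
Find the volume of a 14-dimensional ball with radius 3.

Volume = π^{14/2}·(3)^14/Γ(8) = 531441·π^7/560 ≈ 2.86626e+06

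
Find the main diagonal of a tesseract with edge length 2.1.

d = √(2.1² + 2.1² + ... + 2.1²) [4 terms] = √(4·2.1²) = 2.1√4 = 4.2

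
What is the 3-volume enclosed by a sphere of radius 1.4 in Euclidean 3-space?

Volume = π^{3/2}·(1.4)^3/Γ(5/2) ≈ 11.494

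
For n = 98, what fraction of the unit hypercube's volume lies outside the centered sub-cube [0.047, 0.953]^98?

The inner cube has side 1-2·0.047 = 0.906 and volume (0.906)^98 ≈ 6.289e-05, so the shell holds 0.999937 of the volume.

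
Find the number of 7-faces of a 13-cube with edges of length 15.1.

Choose 7 of 13 axes to span the face (C(13,7) = 1716 ways), then fix each of the remaining 6 coordinates at one of its two extreme values (2^6 = 64 ways): 1716·64 = 109824.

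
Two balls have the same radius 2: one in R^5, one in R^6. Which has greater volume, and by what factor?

V_5(2) ≈ 168.441, V_6(2) ≈ 330.734. The 6-ball is larger by a factor of 1.963.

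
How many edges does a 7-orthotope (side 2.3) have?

An n-cube has n·2^(n-1) edges. With n = 7: 7·64 = 448.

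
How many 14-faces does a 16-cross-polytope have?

Each 14-face is the convex hull of 15 vertices, one chosen as ±e_i from each of 15 distinct axes: 2^15·C(16,15) = 524288.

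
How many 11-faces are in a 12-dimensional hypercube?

Choose 11 of 12 axes to span the face (C(12,11) = 12 ways), then fix each of the remaining 1 coordinate at one of its two extreme values (2^1 = 2 ways): 12·2 = 24.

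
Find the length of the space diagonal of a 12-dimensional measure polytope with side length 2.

d = √(2² + 2² + ... + 2²) [12 terms] = √(12·2²) = 2√12 ≈ 6.9282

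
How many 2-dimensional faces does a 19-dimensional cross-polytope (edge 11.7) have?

An n-cross-polytope has 2^(k+1)·C(n,k+1) k-faces. Here 2^3·C(19,3) = 8·969 = 7752.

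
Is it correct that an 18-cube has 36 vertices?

False. The 18-cube has 2^18 = 262144 vertices.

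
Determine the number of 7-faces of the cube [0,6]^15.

Number of 7-faces = C(15,7) · 2^(15-7) = 6435 · 256 = 1647360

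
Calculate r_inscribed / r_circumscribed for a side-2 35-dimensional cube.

Ratio = (s/2)/(s√35/2) = 35^(-1/2) ≈ 0.169031.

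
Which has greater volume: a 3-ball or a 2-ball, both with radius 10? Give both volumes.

V_3(10) ≈ 4188.79. V_2(10) ≈ 314.159. The 3-ball is larger.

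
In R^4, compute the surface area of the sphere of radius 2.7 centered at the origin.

S_4(2.7) = 2·π^(4/2)·(2.7)^3 / Γ(4/2) ≈ 388.527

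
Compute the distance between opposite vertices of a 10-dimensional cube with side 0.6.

Diagonal = √10 · 0.6 ≈ 1.89737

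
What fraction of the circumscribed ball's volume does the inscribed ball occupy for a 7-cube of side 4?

V_in/V_out = n^(-n/2) = 7^(-7/2) ≈ 0.00110194.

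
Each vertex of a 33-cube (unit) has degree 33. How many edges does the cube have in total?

An n-cube has n·2^(n-1) edges. With n = 33: 33·4294967296 = 141733920768.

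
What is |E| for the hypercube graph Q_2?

An n-cube has n·2^(n-1) edges. With n = 2: 2·2 = 4.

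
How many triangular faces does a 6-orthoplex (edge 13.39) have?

Number of 2-faces = 2^(2+1) · C(6,2+1) = 8 · 20 = 160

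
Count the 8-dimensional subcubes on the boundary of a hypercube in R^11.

An n-cube has C(n,k)·2^(n-k) k-faces. Here C(11,8)·2^3 = 165·8 = 1320.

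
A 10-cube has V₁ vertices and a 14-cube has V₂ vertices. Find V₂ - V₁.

V₁ = 2^10 = 1024. V₂ = 2^14 = 16384. V₂ - V₁ = 15360.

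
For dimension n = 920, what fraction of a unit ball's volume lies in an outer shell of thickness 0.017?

1 - (1-0.017)^920 ≈ 0.999999859 ≈ 99.999986%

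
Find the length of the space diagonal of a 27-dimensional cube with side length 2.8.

||(2.8,2.8,...,2.8)|| = √(27)·2.8 ≈ 14.5492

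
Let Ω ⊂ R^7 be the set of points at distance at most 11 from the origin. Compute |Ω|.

Volume = π^{7/2}·(11)^7/Γ(9/2) = 311794736·π^3/105 ≈ 9.20723e+07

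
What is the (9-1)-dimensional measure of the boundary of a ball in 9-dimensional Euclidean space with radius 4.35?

|∂B_9(4.35)| ≈ 3.80605e+06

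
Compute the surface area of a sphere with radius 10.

S = n·V_n(r)/r = 3·V_3(10)/10 (volume-to-surface relation), giving 4πr² = 4π·(10)² ≈ 1256.64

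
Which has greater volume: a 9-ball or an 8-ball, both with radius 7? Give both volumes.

V_9(7) ≈ 1.33107e+08. V_8(7) ≈ 2.33977e+07. The 9-ball is larger.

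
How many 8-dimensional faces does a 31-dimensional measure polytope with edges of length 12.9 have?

An n-cube has C(n,k)·2^(n-k) k-faces. Here C(31,8)·2^23 = 7888725·8388608 = 66175421644800.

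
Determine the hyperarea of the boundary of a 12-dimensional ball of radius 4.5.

The surface area of an n-ball is 2π^(n/2) r^(n-1) / Γ(n/2). For n=12, r=4.5: 10460353203·π^6/40960 ≈ 2.45519e+08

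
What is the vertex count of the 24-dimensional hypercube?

An n-cube has 2^n vertices; for n = 24 that is 2^24 = 16777216.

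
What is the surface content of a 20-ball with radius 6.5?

The surface area of an n-ball is 2π^(n/2) r^(n-1) / Γ(n/2). For n=20, r=6.5: 1461920290375446110677·π^10/95126814720 ≈ 1.43919e+15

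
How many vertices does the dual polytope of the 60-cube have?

Number of vertices = 2n = 120.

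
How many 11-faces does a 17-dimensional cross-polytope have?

f_11(17-orthoplex) = 2^12 · (17 choose 12) = 25346048.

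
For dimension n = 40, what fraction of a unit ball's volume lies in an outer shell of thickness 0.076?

1 - (1-0.076)^40 ≈ 0.957648 ≈ 95.76%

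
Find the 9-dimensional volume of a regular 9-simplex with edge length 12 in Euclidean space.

For a regular n-simplex with edge a, V = (a^n / n!)·√((n+1)/2^n). With a=12, n=9: V ≈ 1987.16.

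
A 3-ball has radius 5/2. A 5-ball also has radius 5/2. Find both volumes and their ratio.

V_3(2.5) ≈ 65.4498. V_5(2.5) ≈ 514.042. Ratio V_3/V_5 ≈ 0.1273.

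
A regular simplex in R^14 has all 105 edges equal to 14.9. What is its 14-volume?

V_14 = √(15) · 14.9^14 / (14! · 2^(14/2)) ≈ 9226.46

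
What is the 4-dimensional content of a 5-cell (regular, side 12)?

Volume = 12^4 · √(5/2^4) / 4! ≈ 482.991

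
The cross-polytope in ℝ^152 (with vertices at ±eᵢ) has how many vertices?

Number of vertices = 2n = 304.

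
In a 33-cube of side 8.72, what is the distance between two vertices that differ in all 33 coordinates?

The space diagonal of an n-cube of side s is s√n. Here 8.72·√33 ≈ 50.0926.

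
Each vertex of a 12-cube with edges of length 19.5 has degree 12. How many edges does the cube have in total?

The 12-cube has n·2^(n-1) = 12·2^11 = 12·2048 = 24576 edges.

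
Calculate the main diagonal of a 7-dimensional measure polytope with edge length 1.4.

||(1.4,1.4,...,1.4)|| = √(7)·1.4 ≈ 3.70405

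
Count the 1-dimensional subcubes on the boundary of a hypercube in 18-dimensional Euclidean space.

An n-cube has C(n,k)·2^(n-k) k-faces. Here C(18,1)·2^17 = 18·131072 = 2359296.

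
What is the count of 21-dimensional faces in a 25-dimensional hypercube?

Choose 21 of 25 axes to span the face (C(25,21) = 12650 ways), then fix each of the remaining 4 coordinates at one of its two extreme values (2^4 = 16 ways): 12650·16 = 202400.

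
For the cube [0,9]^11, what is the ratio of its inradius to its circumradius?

Ratio = (s/2)/(s√11/2) = 11^(-1/2) ≈ 0.301511.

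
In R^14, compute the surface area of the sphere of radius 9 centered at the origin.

S_14(9) = 2·π^(14/2)·(9)^13 / Γ(14/2) = 282429536481·π^7/40 ≈ 2.13255e+13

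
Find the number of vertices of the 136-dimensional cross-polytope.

An n-cross-polytope has 2n vertices; here n = 136, giving 272.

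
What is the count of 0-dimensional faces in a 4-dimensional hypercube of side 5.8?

An n-cube has C(n,k)·2^(n-k) k-faces. Here C(4,0)·2^4 = 1·16 = 16.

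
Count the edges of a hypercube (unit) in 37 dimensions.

Each of the 2^37 = 137438953472 vertices has degree 37; total edges = 37·2^37/2 = 2542620639232.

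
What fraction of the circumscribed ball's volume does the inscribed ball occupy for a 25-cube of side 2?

Volume scales as r^n, and r_in/r_out = 1/√25, giving (1/√25)^25 ≈ 3.35544e-18.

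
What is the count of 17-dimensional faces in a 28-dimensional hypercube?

Number of 17-faces = C(28,17) · 2^(28-17) = 21474180 · 2048 = 43979120640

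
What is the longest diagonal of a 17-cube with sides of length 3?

Diagonal = √17 · 3 ≈ 12.3693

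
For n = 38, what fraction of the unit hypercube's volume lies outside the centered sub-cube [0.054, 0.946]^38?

1 - (1 - 2·0.054)^38 = 1 - 0.892^38 ≈ 0.987002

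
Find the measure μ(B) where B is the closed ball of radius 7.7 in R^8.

Volume = π^{8/2}·(7.7)^8/Γ(5) ≈ 5.0155e+07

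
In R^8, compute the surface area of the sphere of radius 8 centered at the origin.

S = n·V_n(r)/r = 8·V_8(8)/8 (volume-to-surface relation), giving 2097152·π^4/3 ≈ 6.80939e+07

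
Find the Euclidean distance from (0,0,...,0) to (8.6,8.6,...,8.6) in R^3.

Diagonal = √3 · 8.6 ≈ 14.8956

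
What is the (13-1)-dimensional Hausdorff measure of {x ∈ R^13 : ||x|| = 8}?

|∂B_13(8)| = 8796093022208·π^6/10395 ≈ 8.13513e+11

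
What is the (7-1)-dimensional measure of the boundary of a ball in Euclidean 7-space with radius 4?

S = n·V_n(r)/r = 7·V_7(4)/4 (volume-to-surface relation), giving 65536·π^3/15 ≈ 135468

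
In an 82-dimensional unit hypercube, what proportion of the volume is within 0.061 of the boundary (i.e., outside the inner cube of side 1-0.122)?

Shell fraction = 1 - (1-0.122)^82 ≈ 0.999977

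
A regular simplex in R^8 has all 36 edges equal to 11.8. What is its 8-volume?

For a regular n-simplex with edge a, V = (a^n / n!)·√((n+1)/2^n). With a=11.8, n=8: V ≈ 1747.98.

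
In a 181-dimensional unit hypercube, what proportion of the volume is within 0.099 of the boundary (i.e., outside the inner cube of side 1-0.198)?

The inner cube has side 1-2·0.099 = 0.802 and volume (0.802)^181 ≈ 4.524e-18, so the shell holds 1 - 4.524e-18 of the volume.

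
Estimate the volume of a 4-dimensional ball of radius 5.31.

Volume = π^{4/2}·(5.31)^4/Γ(3) ≈ 3923.27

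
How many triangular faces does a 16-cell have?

Each 2-face is the convex hull of 3 vertices, one chosen as ±e_i from each of 3 distinct axes: 2^3·C(4,3) = 32.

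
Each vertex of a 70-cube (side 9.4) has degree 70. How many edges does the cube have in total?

Each of the 2^70 = 1180591620717411303424 vertices has degree 70; total edges = 70·2^70/2 = 41320706725109395619840.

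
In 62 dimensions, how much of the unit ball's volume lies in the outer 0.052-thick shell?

V(inner)/V(outer) = ((1-0.052)/1)^62 ≈ 0.03649, so the shell fraction is 0.963515.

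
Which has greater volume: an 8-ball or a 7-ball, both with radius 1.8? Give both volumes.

V_8(1.8) ≈ 447.268. V_7(1.8) ≈ 289.26. The 8-ball is larger.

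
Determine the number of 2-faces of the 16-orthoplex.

An n-cross-polytope has 2^(k+1)·C(n,k+1) k-faces. Here 2^3·C(16,3) = 8·560 = 4480.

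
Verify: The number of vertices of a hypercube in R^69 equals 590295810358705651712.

True. The 69-cube has 2^69 = 590295810358705651712 vertices.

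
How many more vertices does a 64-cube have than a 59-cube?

The 64-cube has 2^64 = 18446744073709551616 vertices. The 59-cube has 2^59 = 576460752303423488 vertices. Difference: 18446744073709551616 - 576460752303423488 = 17870283321406128128.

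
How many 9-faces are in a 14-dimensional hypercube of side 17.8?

Choose 9 of 14 axes to span the face (C(14,9) = 2002 ways), then fix each of the remaining 5 coordinates at one of its two extreme values (2^5 = 32 ways): 2002·32 = 64064.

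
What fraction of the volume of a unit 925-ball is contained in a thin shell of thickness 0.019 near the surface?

Shell fraction = 1 - (1-0.019)^925 ≈ 0.9999999803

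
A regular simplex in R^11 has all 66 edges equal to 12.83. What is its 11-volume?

For a regular n-simplex with edge a, V = (a^n / n!)·√((n+1)/2^n). With a=12.83, n=11: V ≈ 2973.47.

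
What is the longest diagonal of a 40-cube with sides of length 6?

||(6,6,...,6)|| = √(40)·6 ≈ 37.9473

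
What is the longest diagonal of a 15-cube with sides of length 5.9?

||(5.9,5.9,...,5.9)|| = √(15)·5.9 ≈ 22.8506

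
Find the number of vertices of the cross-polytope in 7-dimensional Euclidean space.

An n-cross-polytope has 2^(k+1)·C(n,k+1) k-faces. Here 2^1·C(7,1) = 2·7 = 14.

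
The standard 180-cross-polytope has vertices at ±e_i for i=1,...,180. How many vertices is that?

The vertices are ±e_1, ..., ±e_180, so there are 2·180 = 360.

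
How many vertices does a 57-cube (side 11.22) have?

An n-cube has 2^n vertices; for n = 57 that is 2^57 = 144115188075855872.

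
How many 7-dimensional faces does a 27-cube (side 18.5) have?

Choose 7 of 27 axes to span the face (C(27,7) = 888030 ways), then fix each of the remaining 20 coordinates at one of its two extreme values (2^20 = 1048576 ways): 888030·1048576 = 931166945280.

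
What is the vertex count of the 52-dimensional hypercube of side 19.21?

Each vertex is a binary string of length 52, so there are 2^52 = 4503599627370496.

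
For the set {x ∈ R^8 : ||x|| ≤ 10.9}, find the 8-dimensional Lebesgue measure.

Volume = π^{8/2}·(10.9)^8/Γ(5) ≈ 8.08724e+08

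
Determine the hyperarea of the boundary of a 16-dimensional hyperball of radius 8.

|∂B_16(8)| = 4398046511104·π^8/315 ≈ 1.32479e+14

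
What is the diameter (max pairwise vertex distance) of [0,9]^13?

The space diagonal of an n-cube of side s is s√n. Here 9·√13 ≈ 32.45.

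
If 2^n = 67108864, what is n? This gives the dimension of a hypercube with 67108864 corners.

The n-cube has 2^n vertices, and 67108864 = 2^26, so n = 26.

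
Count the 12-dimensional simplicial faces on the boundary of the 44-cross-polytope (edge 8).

An n-cross-polytope has 2^(k+1)·C(n,k+1) k-faces. Here 2^13·C(44,13) = 8192·51915526432 = 425291992530944.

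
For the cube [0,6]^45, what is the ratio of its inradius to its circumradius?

For an n-cube of any side s, the inradius is s/2 and the circumradius is s√n/2, so the ratio is 1/√45 ≈ 0.149071.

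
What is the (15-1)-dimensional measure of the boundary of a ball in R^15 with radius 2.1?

S_15(2.1) = 2·π^(15/2)·(2.1)^14 / Γ(15/2) ≈ 185606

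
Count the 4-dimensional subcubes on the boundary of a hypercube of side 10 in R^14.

Number of 4-faces = C(14,4) · 2^(14-4) = 1001 · 1024 = 1025024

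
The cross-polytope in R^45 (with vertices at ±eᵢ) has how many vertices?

An n-cross-polytope has 2n vertices; here n = 45, giving 90.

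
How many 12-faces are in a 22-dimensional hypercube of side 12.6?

An n-cube has C(n,k)·2^(n-k) k-faces. Here C(22,12)·2^10 = 646646·1024 = 662165504.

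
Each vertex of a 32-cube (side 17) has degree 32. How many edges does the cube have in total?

Number of 1-faces = C(32,1)·2^(32-1) = 32·2147483648 = 68719476736.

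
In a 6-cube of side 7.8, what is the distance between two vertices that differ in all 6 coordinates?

The space diagonal of an n-cube of side s is s√n. Here 7.8·√6 ≈ 19.106.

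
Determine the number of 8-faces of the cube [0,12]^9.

Choose 8 of 9 axes to span the face (C(9,8) = 9 ways), then fix each of the remaining 1 coordinate at one of its two extreme values (2^1 = 2 ways): 9·2 = 18.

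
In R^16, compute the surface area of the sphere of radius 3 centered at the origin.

|∂B_16(3)| = 1594323·π^8/280 ≈ 5.40278e+07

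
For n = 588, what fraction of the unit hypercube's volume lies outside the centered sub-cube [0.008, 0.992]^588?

Shell fraction = 1 - (1-0.016)^588 ≈ 0.999924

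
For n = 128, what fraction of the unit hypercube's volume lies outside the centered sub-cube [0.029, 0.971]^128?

1 - (1 - 2·0.029)^128 = 1 - 0.942^128 ≈ 0.999523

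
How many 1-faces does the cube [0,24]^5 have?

Each of the 2^5 = 32 vertices has degree 5; total edges = 5·2^5/2 = 80.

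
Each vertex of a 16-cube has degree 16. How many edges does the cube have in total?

Each of the 2^16 = 65536 vertices has degree 16; total edges = 16·2^16/2 = 524288.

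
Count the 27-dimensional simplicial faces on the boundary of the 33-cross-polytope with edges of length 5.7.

Number of 27-faces = 2^(27+1) · C(33,27+1) = 268435456 · 237336 = 63709397385216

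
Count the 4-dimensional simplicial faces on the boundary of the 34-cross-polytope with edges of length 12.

f_4(34-orthoplex) = 2^5 · (34 choose 5) = 8904192.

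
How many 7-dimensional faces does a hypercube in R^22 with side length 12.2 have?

f_7(22-cube) = (22 choose 7) · 2^15 = 5588385792.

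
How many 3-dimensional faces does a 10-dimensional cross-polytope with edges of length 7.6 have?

Number of 3-faces = 2^(3+1) · C(10,3+1) = 16 · 210 = 3360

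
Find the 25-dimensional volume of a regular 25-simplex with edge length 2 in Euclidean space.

Volume = 2^25 · √(26/2^25) / 25! ≈ 1.90421e-21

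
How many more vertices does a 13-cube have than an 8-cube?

The 13-cube has 2^13 = 8192 vertices. The 8-cube has 2^8 = 256 vertices. Difference: 8192 - 256 = 7936.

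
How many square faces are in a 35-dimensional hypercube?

An n-cube has C(n,k)·2^(n-k) k-faces. Here C(35,2)·2^33 = 595·8589934592 = 5111011082240.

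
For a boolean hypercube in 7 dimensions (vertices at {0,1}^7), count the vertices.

Number of vertices = 2^7 = 128.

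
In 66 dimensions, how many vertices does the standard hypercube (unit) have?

Number of vertices = 2^66 = 73786976294838206464.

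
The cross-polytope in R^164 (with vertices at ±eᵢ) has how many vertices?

Number of vertices = 2n = 328.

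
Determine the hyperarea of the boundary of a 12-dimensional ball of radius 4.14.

S = n·V_n(r)/r = 12·V_12(4.14)/4.14 (volume-to-surface relation), giving 9.81187e+07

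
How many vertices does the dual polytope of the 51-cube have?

The vertices are ±e_1, ..., ±e_51, so there are 2·51 = 102.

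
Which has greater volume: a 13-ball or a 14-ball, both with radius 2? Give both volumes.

V_13(2) ≈ 7459.87. V_14(2) ≈ 9818.35. The 14-ball is larger.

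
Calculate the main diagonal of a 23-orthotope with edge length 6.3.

Diagonal = √23 · 6.3 ≈ 30.2137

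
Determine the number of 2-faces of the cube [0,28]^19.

f_2(19-cube) = (19 choose 2) · 2^17 = 22413312.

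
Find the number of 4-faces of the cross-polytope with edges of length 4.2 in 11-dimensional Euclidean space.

An n-cross-polytope has 2^(k+1)·C(n,k+1) k-faces. Here 2^5·C(11,5) = 32·462 = 14784.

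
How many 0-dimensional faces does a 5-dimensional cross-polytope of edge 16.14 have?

Each 0-face is the convex hull of 1 vertex, one chosen as ±e_i from each of 1 distinct axis: 2^1·C(5,1) = 10.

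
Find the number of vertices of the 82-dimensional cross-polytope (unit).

An n-cross-polytope has 2n vertices; here n = 82, giving 164.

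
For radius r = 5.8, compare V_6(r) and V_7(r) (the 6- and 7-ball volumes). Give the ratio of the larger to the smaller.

V_6(5.8) ≈ 196728, V_7(5.8) ≈ 1.04322e+06. The 7-ball is larger by a factor of 5.303.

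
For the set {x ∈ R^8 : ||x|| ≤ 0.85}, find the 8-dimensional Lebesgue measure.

Volume = π^{8/2}·(0.85)^8/Γ(5) ≈ 1.10596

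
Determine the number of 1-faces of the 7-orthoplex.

Number of 1-faces = 2^(1+1) · C(7,1+1) = 4 · 21 = 84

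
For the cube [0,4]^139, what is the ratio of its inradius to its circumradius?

r_in = 4/2 (half the side); r_out = 4√139/2 (half the diagonal). Ratio = 1/√139 ≈ 0.0848189.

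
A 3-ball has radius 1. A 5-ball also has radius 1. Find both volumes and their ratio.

V_3(1) ≈ 4.18879. V_5(1) ≈ 5.26379. Ratio V_3/V_5 ≈ 0.7958.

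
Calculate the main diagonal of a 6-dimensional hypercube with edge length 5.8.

The space diagonal of an n-cube of side s is s√n. Here 5.8·√6 ≈ 14.207.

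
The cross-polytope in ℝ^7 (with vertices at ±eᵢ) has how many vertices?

Number of vertices = 2n = 14.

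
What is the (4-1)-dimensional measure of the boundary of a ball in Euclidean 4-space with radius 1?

The surface area of an n-ball is 2π^(n/2) r^(n-1) / Γ(n/2). For n=4, r=1: 2·π^2 ≈ 19.7392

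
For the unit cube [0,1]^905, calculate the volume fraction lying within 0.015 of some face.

Shell fraction = 1 - (1-0.03)^905 ≈ 1 - 1.068e-12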